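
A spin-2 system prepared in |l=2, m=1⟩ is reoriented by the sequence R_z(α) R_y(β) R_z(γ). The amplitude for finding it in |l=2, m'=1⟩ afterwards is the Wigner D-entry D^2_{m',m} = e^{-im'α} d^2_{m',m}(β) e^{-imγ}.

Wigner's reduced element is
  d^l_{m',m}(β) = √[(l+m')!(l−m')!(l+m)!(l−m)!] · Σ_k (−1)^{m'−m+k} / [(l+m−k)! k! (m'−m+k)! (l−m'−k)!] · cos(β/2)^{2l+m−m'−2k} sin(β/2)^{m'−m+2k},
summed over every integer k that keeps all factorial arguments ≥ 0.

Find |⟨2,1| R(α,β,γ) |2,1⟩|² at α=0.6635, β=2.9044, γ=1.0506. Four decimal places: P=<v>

D^2_{1,1}(0.6635,2.9044,1.0506) = e^{-i·1·0.6635}·d^2_{1,1}(2.9044)·e^{-i·1·1.0506}. Compute d first:
With c≡cos(β/2)=0.118319 and s≡sin(β/2)=0.992976, N=[6·1·6·1]^{1/2}=6.000000
Admissible k: 0..1 (factorial args all ≥0)
  k=0: (−1)^0·6.0000/(6)·0.1183^4·0.9930^0 = +0.000196
  k=1: (−1)^1·6.0000/(2)·0.1183^2·0.9930^2 = -0.041410
d^2_{1,1}(2.9044) = +0.000196 -0.041410 = -0.041214
|D^2_{1,1}|² = |d^2_{1,1}(β)|² = (-0.041214)² = 0.001699 (the z-rotation phases have unit modulus)

P=0.0017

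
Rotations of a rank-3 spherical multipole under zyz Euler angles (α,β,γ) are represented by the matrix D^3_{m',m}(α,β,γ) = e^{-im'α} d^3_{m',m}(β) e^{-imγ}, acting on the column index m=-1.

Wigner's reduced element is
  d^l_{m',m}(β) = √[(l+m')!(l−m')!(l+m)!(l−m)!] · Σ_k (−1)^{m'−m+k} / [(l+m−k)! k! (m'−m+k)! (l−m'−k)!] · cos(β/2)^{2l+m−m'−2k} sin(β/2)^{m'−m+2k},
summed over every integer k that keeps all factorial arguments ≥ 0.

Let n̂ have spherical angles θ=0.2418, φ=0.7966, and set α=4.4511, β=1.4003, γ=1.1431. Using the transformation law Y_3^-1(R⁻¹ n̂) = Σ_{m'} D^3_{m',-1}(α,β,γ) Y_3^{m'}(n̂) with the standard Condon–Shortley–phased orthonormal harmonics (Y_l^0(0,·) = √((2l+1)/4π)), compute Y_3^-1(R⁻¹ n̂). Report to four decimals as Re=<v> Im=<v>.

Need the full column D^3_{m',-1} for m'=−3..3 at α=4.4511, β=1.4003, γ=1.1431.
cos(β/2)=0.764746, sin(β/2)=0.644332
d^3_{-3,-1}: single k=2 term ⇒ +0.549963;  D = -0.193343+0.514857i
d^3_{-2,-1}: k∈[1..2] ⇒ +0.532960 -0.756677 = -0.223717;  D = +0.182011+0.130083i
d^3_{-1,-1}: k∈[0..2] ⇒ +0.200033 -1.135999 +0.604818 = -0.331147;  D = -0.255610+0.210528i
d^3_{0,-1}: k∈[0..2] ⇒ -0.583829 +1.243348 -0.294210 = +0.365309;  D = +0.151521+0.332404i
d^3_{1,-1}: k∈[0..2] ⇒ +0.851999 -0.806425 +0.071558 = +0.117132;  D = -0.115514+0.019402i
d^3_{2,-1}: k∈[0..1] ⇒ -0.756677 +0.268576 = -0.488102;  D = -0.046242+0.485906i
d^3_{3,-1}: single k=0 term ⇒ +0.390409;  D = +0.365906+0.136131i
Y_3^{m'}(θ=0.2418,φ=0.7966) and Σ D·Y over m':
  (-0.1933+0.5149i)·(-0.0042-0.0039i)  (+0.1820+0.1301i)·(-0.0013-0.0569i)  (-0.2556+0.2105i)·(+0.2009-0.2055i)  (+0.1515+0.3324i)·(+0.6208+0.0000i)  (-0.1155+0.0194i)·(-0.2009-0.2055i)  (-0.0462+0.4859i)·(-0.0013+0.0569i)  (+0.3659+0.1361i)·(+0.0042-0.0039i)
Y_3^-1(R⁻¹ n̂) = +0.097630+0.304966i

Re=0.0976 Im=0.3050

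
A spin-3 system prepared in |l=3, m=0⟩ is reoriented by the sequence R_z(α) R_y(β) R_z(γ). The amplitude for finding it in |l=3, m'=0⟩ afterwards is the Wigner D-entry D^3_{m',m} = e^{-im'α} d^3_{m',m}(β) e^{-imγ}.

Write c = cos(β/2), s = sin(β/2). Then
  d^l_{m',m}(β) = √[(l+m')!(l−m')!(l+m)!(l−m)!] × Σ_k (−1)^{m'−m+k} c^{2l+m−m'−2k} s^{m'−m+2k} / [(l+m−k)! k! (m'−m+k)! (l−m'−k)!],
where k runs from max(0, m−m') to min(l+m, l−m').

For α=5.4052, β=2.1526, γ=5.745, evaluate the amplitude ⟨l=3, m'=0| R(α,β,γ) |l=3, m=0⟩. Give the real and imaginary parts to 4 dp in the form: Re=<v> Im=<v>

First d^3_{0,0}(β=2.1526), then the phase factors e^{-i(0)α} and e^{-i(0)γ}:
c=cos(2.1526/2)=0.474588, s=sin(2.1526/2)=0.880208; N=√[6·6·6·6]=36.000000
k: max(0,(0)−(0))=0 … min(3+(0),3−(0))=3
  k=0: (−1)^0·36.0000/(36)·0.4746^6·0.8802^0 = +0.011426
  k=1: (−1)^1·36.0000/(4)·0.4746^4·0.8802^2 = -0.353738
  k=2: (−1)^2·36.0000/(4)·0.4746^2·0.8802^4 = +1.216796
  k=3: (−1)^3·36.0000/(36)·0.4746^0·0.8802^6 = -0.465063
d^3_{0,0}(2.1526) = +0.011426 -0.353738 +1.216796 -0.465063 = +0.409422
Attach z-rotation phases: D = e^{-i(0)(5.4052)}·(+0.409422)·e^{-i(0)(5.745)} = +0.409422+0.000000i

Re=0.4094 Im=0.0000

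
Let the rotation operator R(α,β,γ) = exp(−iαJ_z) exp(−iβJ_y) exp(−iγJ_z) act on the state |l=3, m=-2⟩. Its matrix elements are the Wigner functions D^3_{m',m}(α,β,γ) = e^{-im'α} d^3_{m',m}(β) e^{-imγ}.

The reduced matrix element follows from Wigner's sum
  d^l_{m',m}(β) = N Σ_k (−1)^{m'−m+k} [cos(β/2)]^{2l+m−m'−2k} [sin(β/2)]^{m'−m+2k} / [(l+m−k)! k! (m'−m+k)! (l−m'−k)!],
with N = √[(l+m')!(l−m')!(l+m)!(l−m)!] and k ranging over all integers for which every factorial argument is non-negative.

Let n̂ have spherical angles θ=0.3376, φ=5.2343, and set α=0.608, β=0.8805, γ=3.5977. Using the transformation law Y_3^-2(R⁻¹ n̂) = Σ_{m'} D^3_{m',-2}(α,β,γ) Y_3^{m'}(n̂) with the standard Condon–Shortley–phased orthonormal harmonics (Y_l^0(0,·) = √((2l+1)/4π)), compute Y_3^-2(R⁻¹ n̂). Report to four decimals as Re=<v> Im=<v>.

Re=0.3921 Im=0.0310

Need the full column D^3_{m',-2} for m'=−3..3 at α=0.608, β=0.8805, γ=3.5977.
cos(β/2)=0.904645, sin(β/2)=0.426166
d^3_{-3,-2}: single k=1 term ⇒ +0.632478;  D = -0.581218+0.249428i
d^3_{-2,-2}: k∈[0..1] ⇒ +0.548112 -0.608191 = -0.060079;  D = +0.031781-0.050984i
d^3_{-1,-2}: k∈[0..1] ⇒ -0.816525 +0.362410 = -0.454116;  D = -0.022960-0.453535i
d^3_{0,-2}: k∈[0..1] ⇒ +0.666240 -0.147853 = +0.518386;  D = +0.317250+0.409972i
d^3_{1,-2}: k∈[0..1] ⇒ -0.362410 +0.040213 = -0.322197;  D = -0.307402-0.096512i
d^3_{2,-2}: k∈[0..1] ⇒ +0.134971 -0.005991 = +0.128980;  D = +0.123074-0.038582i
d^3_{3,-2}: single k=0 term ⇒ -0.031149;  D = -0.019074+0.024626i
Y_3^{m'}(θ=0.3376,φ=5.2343) and Σ D·Y over m':
  (-0.5812+0.2494i)·(-0.0152-0.0001i)  (+0.0318-0.0510i)·(-0.0532+0.0914i)  (-0.0230-0.4535i)·(+0.1842+0.3203i)  (+0.3173+0.4100i)·(+0.5111+0.0000i)  (-0.3074-0.0965i)·(-0.1842+0.3203i)  (+0.1231-0.0386i)·(-0.0532-0.0914i)  (-0.0191+0.0246i)·(+0.0152-0.0001i)
Y_3^-2(R⁻¹ n̂) = +0.392134+0.031015i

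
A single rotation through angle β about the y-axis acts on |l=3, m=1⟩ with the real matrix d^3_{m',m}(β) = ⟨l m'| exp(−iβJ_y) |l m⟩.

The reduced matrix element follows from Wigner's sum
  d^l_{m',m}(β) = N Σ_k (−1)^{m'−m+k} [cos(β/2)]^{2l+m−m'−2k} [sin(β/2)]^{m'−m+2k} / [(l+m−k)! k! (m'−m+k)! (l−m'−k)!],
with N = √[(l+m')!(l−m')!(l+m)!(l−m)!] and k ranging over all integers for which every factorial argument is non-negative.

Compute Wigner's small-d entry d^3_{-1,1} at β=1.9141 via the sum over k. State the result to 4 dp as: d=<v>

d^3_{-1,1}(β=1.9141) via Wigner's sum:
With c≡cos(β/2)=0.575934 and s≡sin(β/2)=0.817496, N=[2·24·24·2]^{1/2}=48.000000
Admissible k: 2..4 (factorial args all ≥0)
  k=2: (−1)^0·48.0000/(8)·0.5759^4·0.8175^2 = +0.441178
  k=3: (−1)^1·48.0000/(6)·0.5759^2·0.8175^4 = -1.185164
  k=4: (−1)^2·48.0000/(48)·0.5759^0·0.8175^6 = +0.298479
d^3_{-1,1}(1.9141) = +0.441178 -1.185164 +0.298479 = -0.445507

d=-0.4455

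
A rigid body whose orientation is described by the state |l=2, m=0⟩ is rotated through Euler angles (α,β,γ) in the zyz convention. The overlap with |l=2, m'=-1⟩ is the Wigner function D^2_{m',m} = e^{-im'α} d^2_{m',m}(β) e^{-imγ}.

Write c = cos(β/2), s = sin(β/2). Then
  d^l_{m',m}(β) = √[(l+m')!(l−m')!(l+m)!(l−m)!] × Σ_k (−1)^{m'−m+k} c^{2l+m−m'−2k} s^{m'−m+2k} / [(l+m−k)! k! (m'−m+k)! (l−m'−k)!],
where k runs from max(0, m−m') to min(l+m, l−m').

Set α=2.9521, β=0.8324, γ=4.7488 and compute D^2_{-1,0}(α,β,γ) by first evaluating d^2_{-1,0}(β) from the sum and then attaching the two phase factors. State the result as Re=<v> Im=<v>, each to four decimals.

First d^2_{-1,0}(β=0.8324), then the phase factors e^{-i(-1)α} and e^{-i(0)γ}:
With c≡cos(β/2)=0.914632 and s≡sin(β/2)=0.404288, N=[1·6·2·2]^{1/2}=4.898979
Admissible k: 1..2 (factorial args all ≥0)
  k=1: (−1)^0·4.8990/(2)·0.9146^3·0.4043^1 = +0.757714
  k=2: (−1)^1·4.8990/(2)·0.9146^1·0.4043^3 = -0.148045
d^2_{-1,0}(0.8324) = +0.757714 -0.148045 = +0.609669
Phases: e^{-i·(-1)·2.9521}=-0.982100+0.188361i, e^{-i·(0)·4.7488}=+1.000000+0.000000i ⇒ D=-0.598756+0.114838i

Re=-0.5988 Im=0.1148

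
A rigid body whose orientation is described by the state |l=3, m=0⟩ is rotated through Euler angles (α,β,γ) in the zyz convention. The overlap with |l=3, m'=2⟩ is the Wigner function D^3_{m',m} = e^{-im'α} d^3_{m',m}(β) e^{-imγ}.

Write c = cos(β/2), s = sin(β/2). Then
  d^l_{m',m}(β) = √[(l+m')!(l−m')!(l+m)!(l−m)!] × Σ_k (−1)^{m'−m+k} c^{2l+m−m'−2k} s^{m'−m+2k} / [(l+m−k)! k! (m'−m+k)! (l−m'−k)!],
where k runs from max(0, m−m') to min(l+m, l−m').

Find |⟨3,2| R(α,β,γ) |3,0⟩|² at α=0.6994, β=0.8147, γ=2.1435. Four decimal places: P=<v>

P=0.2473

Split into d^3_{2,0}(β=0.8147) × two z-phases.
With c≡cos(β/2)=0.918174 and s≡sin(β/2)=0.396178, N=[120·1·6·6]^{1/2}=65.726707
Admissible k: 0..1 (factorial args all ≥0)
  k=0: (−1)^2·65.7267/(12)·0.9182^4·0.3962^2 = +0.610999
  k=1: (−1)^3·65.7267/(12)·0.9182^2·0.3962^4 = -0.113755
d^3_{2,0}(0.8147) = +0.610999 -0.113755 = +0.497244
|D^3_{2,0}|² = |d^3_{2,0}(β)|² = (+0.497244)² = 0.247251 (the z-rotation phases have unit modulus)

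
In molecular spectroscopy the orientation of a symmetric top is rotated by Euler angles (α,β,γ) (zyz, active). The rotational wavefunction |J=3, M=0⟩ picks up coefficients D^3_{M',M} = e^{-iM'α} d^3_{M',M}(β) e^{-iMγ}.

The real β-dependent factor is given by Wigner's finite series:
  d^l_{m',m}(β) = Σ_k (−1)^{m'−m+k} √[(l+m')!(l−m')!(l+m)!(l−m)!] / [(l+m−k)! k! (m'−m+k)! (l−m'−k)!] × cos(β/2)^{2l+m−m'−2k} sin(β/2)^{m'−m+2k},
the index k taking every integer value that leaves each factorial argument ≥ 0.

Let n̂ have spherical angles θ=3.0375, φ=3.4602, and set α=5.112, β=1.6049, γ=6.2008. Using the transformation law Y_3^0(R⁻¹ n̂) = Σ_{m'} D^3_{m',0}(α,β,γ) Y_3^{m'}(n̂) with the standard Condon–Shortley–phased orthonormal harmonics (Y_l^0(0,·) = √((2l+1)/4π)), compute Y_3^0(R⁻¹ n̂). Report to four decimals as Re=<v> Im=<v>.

Need the full column D^3_{m',0} for m'=−3..3 at α=5.112, β=1.6049, γ=6.2008.
cos(β/2)=0.694947, sin(β/2)=0.719061
d^3_{-3,0}: single k=3 term ⇒ +0.558042;  D = -0.519881+0.202818i
d^3_{-2,0}: k∈[2..3] ⇒ +0.660540 -0.707175 = -0.046635;  D = +0.032517+0.033429i
d^3_{-1,0}: k∈[1..3] ⇒ +0.403752 -1.296773 +0.462776 = -0.430245;  D = -0.167391+0.396347i
d^3_{0,0}: k∈[0..3] ⇒ +0.112645 -1.085377 +1.162007 -0.138227 = +0.051046;  D = +0.051046+0.000000i
d^3_{1,0}: k∈[0..2] ⇒ -0.403752 +1.296773 -0.462776 = +0.430245;  D = +0.167391+0.396347i
d^3_{2,0}: k∈[0..1] ⇒ +0.660540 -0.707175 = -0.046635;  D = +0.032517-0.033429i
d^3_{3,0}: single k=0 term ⇒ -0.558042;  D = +0.519881+0.202818i
Y_3^{m'}(θ=3.0375,φ=3.4602) and Σ D·Y over m':
  (-0.5199+0.2028i)·(-0.0003+0.0004i)  (+0.0325+0.0334i)·(-0.0088+0.0065i)  (-0.1674+0.3963i)·(-0.1258+0.0415i)  (+0.0510+0.0000i)·(-0.7223+0.0000i)  (+0.1674+0.3963i)·(+0.1258+0.0415i)  (+0.0325-0.0334i)·(-0.0088-0.0065i)  (+0.5199+0.2028i)·(+0.0003+0.0004i)
Y_3^0(R⁻¹ n̂) = -0.028528+0.000000i

Re=-0.0285 Im=0.0000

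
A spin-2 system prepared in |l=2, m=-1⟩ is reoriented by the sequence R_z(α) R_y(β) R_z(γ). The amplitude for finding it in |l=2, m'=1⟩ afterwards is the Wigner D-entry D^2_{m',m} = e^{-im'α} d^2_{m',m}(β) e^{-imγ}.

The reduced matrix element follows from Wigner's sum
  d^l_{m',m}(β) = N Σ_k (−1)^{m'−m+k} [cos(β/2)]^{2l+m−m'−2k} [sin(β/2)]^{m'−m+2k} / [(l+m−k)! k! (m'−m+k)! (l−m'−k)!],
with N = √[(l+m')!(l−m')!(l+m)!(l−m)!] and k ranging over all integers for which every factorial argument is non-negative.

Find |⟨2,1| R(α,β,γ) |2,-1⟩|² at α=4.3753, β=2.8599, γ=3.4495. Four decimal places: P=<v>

D^2_{1,-1}(4.3753,2.8599,3.4495) = e^{-i·1·4.3753}·d^2_{1,-1}(2.8599)·e^{-i·-1·3.4495}. Compute d first:
c=cos(2.8599/2)=0.140381, s=sin(2.8599/2)=0.990098; N=√[6·1·1·6]=6.000000
Admissible k: 0..1 (factorial args all ≥0)
  k=0: (−1)^2·6.0000/(2)·0.1404^2·0.9901^2 = +0.057955
  k=1: (−1)^3·6.0000/(6)·0.1404^0·0.9901^4 = -0.960975
d^2_{1,-1}(2.8599) = +0.057955 -0.960975 = -0.903019
|D^2_{1,-1}|² = |d^2_{1,-1}(β)|² = (-0.903019)² = 0.815444 (the z-rotation phases have unit modulus)

P=0.8154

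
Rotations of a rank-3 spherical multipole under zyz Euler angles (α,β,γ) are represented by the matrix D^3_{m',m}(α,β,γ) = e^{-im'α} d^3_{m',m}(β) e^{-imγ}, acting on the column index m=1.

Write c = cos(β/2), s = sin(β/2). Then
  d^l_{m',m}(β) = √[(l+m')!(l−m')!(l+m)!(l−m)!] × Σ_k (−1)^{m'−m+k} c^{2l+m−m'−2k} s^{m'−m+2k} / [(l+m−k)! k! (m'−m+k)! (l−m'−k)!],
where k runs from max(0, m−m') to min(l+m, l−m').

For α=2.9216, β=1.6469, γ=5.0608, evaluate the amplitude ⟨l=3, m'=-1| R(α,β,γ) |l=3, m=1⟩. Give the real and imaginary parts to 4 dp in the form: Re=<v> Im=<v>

Split into d^3_{-1,1}(β=1.6469) × two z-phases.
c=cos(1.6469/2)=0.679695, s=sin(1.6469/2)=0.733495; N=√[2·24·24·2]=48.000000
k∈{2,3,4} keeps every argument non-negative
  k=2: (−1)^0·48.0000/(8)·0.6797^4·0.7335^2 = +0.688972
  k=3: (−1)^1·48.0000/(6)·0.6797^2·0.7335^4 = -1.069810
  k=4: (−1)^2·48.0000/(48)·0.6797^0·0.7335^6 = +0.155734
d^3_{-1,1}(1.6469) = +0.688972 -1.069810 +0.155734 = -0.225105
D = (-0.975899+0.218222i)·(-0.225105)·(+0.341405+0.939916i) = +0.121171+0.189709i

Re=0.1212 Im=0.1897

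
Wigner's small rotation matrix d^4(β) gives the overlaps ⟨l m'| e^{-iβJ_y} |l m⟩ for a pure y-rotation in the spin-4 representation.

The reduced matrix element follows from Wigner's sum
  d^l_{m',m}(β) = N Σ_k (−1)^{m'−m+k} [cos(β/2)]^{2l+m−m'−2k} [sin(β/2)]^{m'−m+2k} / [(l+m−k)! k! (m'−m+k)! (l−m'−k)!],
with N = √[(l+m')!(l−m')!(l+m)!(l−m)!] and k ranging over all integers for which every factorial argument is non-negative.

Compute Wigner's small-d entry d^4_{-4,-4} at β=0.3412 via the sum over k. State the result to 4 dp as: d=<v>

d=0.8896

d^4_{-4,-4}(β=0.3412) via Wigner's sum:
c=cos(0.3412/2)=0.985483, s=sin(0.3412/2)=0.169774; N=√[1·40320·1·40320]=40320.000000
Admissible k: 0..0 (factorial args all ≥0)
  k=0: (−1)^0·40320.0000/(40320)·0.9855^8·0.1698^0 = +0.889597
d^4_{-4,-4}(0.3412) = +0.889597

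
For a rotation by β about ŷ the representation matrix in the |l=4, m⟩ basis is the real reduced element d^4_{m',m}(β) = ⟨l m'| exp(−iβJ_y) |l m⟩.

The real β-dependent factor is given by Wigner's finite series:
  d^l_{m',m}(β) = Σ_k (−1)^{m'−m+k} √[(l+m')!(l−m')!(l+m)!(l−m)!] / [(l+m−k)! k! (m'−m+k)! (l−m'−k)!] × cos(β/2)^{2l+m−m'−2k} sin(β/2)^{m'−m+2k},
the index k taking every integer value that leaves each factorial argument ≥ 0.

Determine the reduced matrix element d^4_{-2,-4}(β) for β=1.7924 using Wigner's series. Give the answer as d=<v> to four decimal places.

d^4_{-2,-4}(β=1.7924) via Wigner's sum:
Half-angle: c=0.624582, s=0.780959. N=√(2·720·1·40320)=7619.763776
k: max(0,(-4)−(-2))=0 … min(4+(-4),4−(-2))=0
  k=0: (−1)^2·7619.7638/(1440)·0.6246^6·0.7810^2 = +0.191590
d^4_{-2,-4}(1.7924) = +0.191590

d=0.1916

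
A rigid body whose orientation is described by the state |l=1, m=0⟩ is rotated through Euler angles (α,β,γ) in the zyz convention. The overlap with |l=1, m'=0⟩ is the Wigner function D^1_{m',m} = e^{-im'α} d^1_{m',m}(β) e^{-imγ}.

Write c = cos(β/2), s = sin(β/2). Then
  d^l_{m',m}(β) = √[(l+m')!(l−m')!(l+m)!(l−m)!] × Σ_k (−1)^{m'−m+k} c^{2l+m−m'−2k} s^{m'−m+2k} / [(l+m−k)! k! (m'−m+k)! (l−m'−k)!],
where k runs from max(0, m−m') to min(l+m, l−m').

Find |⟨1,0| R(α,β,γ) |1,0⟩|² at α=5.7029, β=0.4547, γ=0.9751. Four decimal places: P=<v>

First d^1_{0,0}(β=0.4547), then the phase factors e^{-i(0)α} and e^{-i(0)γ}:
Half-angle: c=0.974267, s=0.225397. N=√(1·1·1·1)=1.000000
k: max(0,(0)−(0))=0 … min(1+(0),1−(0))=1
  k=0: (−1)^0·1.0000/(1)·0.9743^2·0.2254^0 = +0.949196
  k=1: (−1)^1·1.0000/(1)·0.9743^0·0.2254^2 = -0.050804
d^1_{0,0}(0.4547) = +0.949196 -0.050804 = +0.898393
|D^1_{0,0}|² = |d^1_{0,0}(β)|² = (+0.898393)² = 0.807110 (the z-rotation phases have unit modulus)

P=0.8071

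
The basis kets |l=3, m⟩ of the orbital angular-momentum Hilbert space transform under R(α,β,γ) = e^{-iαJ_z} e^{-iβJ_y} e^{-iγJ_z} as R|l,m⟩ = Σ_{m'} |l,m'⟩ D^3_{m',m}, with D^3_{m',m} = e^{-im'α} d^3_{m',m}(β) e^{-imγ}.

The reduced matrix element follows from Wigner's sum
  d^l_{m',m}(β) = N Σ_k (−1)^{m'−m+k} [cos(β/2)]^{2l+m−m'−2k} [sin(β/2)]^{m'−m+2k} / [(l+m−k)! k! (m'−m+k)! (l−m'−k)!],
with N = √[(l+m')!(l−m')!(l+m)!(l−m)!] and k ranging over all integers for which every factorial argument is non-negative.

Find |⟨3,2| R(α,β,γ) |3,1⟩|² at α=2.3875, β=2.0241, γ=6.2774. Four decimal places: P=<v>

First d^3_{2,1}(β=2.0241), then the phase factors e^{-i(2)α} and e^{-i(1)γ}:
c=cos(2.0241/2)=0.530124, s=sin(2.0241/2)=0.847920; N=√[120·1·24·2]=75.894664
k: max(0,(1)−(2))=0 … min(3+(1),3−(2))=1
  k=0: (−1)^1·75.8947/(24)·0.5301^5·0.8479^1 = -0.112264
  k=1: (−1)^2·75.8947/(12)·0.5301^3·0.8479^3 = +0.574416
d^3_{2,1}(2.0241) = -0.112264 +0.574416 = +0.462152
|D^3_{2,1}|² = |d^3_{2,1}(β)|² = (+0.462152)² = 0.213585 (the z-rotation phases have unit modulus)

P=0.2136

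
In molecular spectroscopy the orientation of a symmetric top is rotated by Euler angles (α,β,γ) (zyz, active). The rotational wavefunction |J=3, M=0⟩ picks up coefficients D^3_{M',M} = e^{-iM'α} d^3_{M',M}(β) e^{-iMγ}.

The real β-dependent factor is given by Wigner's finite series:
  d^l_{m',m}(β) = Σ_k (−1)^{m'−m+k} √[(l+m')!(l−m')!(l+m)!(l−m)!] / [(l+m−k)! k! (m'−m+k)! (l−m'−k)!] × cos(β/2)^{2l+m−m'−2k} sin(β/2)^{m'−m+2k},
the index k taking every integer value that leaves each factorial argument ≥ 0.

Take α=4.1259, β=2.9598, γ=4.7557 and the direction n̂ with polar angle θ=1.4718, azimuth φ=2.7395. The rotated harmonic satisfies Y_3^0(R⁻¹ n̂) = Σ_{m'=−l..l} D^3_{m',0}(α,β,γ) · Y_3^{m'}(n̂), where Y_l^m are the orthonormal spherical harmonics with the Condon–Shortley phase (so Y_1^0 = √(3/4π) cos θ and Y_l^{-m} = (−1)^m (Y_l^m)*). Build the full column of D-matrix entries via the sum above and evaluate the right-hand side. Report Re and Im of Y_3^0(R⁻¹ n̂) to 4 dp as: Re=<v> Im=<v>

Re=0.0714 Im=0.0000

Need the full column D^3_{m',0} for m'=−3..3 at α=4.1259, β=2.9598, γ=4.7557.
cos(β/2)=0.090771, sin(β/2)=0.995872
d^3_{-3,0}: single k=3 term ⇒ +0.003303;  D = +0.003245-0.000620i
d^3_{-2,0}: k∈[2..3] ⇒ +0.000369 -0.044389 = -0.044020;  D = +0.017054-0.040582i
d^3_{-1,0}: k∈[1..3] ⇒ +0.000021 -0.007677 +0.308004 = +0.300348;  D = -0.166225-0.250157i
d^3_{0,0}: k∈[0..3] ⇒ +0.000001 -0.000606 +0.072938 -0.975485 = -0.903152;  D = -0.903152+0.000000i
d^3_{1,0}: k∈[0..2] ⇒ -0.000021 +0.007677 -0.308004 = -0.300348;  D = +0.166225-0.250157i
d^3_{2,0}: k∈[0..1] ⇒ +0.000369 -0.044389 = -0.044020;  D = +0.017054+0.040582i
d^3_{3,0}: single k=0 term ⇒ -0.003303;  D = -0.003245-0.000620i
Y_3^{m'}(θ=1.4718,φ=2.7395) and Σ D·Y over m':
  (+0.0032-0.0006i)·(-0.1466-0.3841i)  (+0.0171-0.0406i)·(+0.0694+0.0720i)  (-0.1662-0.2502i)·(+0.2815+0.1197i)  (-0.9032+0.0000i)·(-0.1088+0.0000i)  (+0.1662-0.2502i)·(-0.2815+0.1197i)  (+0.0171+0.0406i)·(+0.0694-0.0720i)  (-0.0032-0.0006i)·(+0.1466-0.3841i)
Y_3^0(R⁻¹ n̂) = +0.071401-0.000000i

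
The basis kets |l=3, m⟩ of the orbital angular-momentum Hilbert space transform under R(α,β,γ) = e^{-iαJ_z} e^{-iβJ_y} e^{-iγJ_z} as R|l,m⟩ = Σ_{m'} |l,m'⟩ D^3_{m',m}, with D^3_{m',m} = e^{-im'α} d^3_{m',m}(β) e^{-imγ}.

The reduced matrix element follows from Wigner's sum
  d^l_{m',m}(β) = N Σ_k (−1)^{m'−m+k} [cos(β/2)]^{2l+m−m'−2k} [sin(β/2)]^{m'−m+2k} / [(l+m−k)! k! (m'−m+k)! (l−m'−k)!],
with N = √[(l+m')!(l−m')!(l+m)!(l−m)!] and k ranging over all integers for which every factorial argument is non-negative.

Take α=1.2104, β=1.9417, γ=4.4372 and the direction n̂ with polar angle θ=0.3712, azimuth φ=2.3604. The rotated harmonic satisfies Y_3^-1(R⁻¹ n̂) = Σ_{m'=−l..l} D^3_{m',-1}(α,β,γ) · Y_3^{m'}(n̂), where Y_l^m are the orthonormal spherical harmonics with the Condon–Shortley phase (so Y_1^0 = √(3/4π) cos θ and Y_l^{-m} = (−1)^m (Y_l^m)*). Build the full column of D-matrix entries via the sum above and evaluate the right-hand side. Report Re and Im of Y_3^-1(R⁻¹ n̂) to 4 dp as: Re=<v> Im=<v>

Re=0.0176 Im=-0.2529

Need the full column D^3_{m',-1} for m'=−3..3 at α=1.2104, β=1.9417, γ=4.4372.
cos(β/2)=0.564598, sin(β/2)=0.825366
d^3_{-3,-1}: single k=2 term ⇒ +0.268100;  D = -0.057046+0.261960i
d^3_{-2,-1}: k∈[1..2] ⇒ +0.149742 -0.640012 = -0.490270;  D = -0.411480-0.266549i
d^3_{-1,-1}: k∈[0..2] ⇒ +0.032392 -0.553785 +0.887598 = +0.366205;  D = +0.294694-0.217397i
d^3_{0,-1}: k∈[0..2] ⇒ -0.164034 +1.051647 -0.749140 = +0.138473;  D = -0.037627-0.133263i
d^3_{1,-1}: k∈[0..2] ⇒ +0.415339 -1.183464 +0.316140 = -0.451986;  D = +0.450346+0.038466i
d^3_{2,-1}: k∈[0..1] ⇒ -0.640012 +0.683868 = +0.043856;  D = -0.018902+0.039573i
d^3_{3,-1}: single k=0 term ⇒ +0.572942;  D = +0.396699+0.413391i
Y_3^{m'}(θ=0.3712,φ=2.3604) and Σ D·Y over m':
  (-0.0570+0.2620i)·(+0.0139-0.0143i)  (-0.4115-0.2665i)·(+0.0011+0.1253i)  (+0.2947-0.2174i)·(-0.2782-0.2759i)  (-0.0376-0.1333i)·(+0.4667+0.0000i)  (+0.4503+0.0385i)·(+0.2782-0.2759i)  (-0.0189+0.0396i)·(+0.0011-0.1253i)  (+0.3967+0.4134i)·(-0.0139-0.0143i)
Y_3^-1(R⁻¹ n̂) = +0.017605-0.252931i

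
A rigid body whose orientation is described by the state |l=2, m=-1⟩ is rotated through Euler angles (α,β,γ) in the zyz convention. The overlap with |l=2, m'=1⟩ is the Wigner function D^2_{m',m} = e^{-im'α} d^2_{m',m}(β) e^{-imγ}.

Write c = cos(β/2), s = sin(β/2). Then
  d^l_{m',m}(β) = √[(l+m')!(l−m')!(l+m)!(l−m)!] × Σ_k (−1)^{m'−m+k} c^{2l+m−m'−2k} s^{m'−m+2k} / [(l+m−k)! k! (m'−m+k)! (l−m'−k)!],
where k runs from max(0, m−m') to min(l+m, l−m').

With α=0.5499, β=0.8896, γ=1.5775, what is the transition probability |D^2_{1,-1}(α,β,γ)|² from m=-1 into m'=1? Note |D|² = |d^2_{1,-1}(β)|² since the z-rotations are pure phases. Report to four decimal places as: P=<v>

First d^2_{1,-1}(β=0.8896), then the phase factors e^{-i(1)α} and e^{-i(-1)γ}:
With c≡cos(β/2)=0.902697 and s≡sin(β/2)=0.430277, N=[6·1·1·6]^{1/2}=6.000000
k∈{0,1} keeps every argument non-negative
  k=0: (−1)^2·6.0000/(2)·0.9027^2·0.4303^2 = +0.452587
  k=1: (−1)^3·6.0000/(6)·0.9027^0·0.4303^4 = -0.034276
d^2_{1,-1}(0.8896) = +0.452587 -0.034276 = +0.418311
|D^2_{1,-1}|² = |d^2_{1,-1}(β)|² = (+0.418311)² = 0.174984 (the z-rotation phases have unit modulus)

P=0.1750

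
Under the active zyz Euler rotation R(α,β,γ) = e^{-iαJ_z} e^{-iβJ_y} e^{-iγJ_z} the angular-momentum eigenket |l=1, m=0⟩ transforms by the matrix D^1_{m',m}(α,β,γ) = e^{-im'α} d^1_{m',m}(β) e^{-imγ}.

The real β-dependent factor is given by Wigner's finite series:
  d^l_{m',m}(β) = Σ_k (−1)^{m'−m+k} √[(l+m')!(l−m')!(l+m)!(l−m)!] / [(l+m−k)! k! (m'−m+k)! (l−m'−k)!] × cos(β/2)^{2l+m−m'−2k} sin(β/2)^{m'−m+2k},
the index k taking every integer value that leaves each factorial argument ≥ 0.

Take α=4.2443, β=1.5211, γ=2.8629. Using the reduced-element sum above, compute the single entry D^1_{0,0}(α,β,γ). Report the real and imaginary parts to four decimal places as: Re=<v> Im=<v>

Re=0.0497 Im=0.0000

Split into d^1_{0,0}(β=1.5211) × two z-phases.
Half-angle: c=0.724457, s=0.689320. N=√(1·1·1·1)=1.000000
k∈{0,1} keeps every argument non-negative
  k=0: (−1)^0·1.0000/(1)·0.7245^2·0.6893^0 = +0.524838
  k=1: (−1)^1·1.0000/(1)·0.7245^0·0.6893^2 = -0.475162
d^1_{0,0}(1.5211) = +0.524838 -0.475162 = +0.049676
D = (+1.000000+0.000000i)·(+0.049676)·(+1.000000+0.000000i) = +0.049676+0.000000i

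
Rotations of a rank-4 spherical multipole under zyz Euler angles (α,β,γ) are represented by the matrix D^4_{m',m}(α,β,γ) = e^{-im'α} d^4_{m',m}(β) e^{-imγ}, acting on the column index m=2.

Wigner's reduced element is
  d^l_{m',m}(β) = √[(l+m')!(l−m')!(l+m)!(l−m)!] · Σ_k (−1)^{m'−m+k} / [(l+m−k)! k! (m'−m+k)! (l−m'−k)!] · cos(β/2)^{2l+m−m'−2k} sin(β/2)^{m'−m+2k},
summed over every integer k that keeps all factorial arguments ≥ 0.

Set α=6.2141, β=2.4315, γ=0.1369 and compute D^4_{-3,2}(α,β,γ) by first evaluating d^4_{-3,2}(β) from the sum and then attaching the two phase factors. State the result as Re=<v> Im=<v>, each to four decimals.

First d^4_{-3,2}(β=2.4315), then the phase factors e^{-i(-3)α} and e^{-i(2)γ}:
Half-angle: c=0.347634, s=0.937630. N=√(1·5040·720·2)=2693.993318
The bounds max(0,m−m')=5 and min(l+m,l−m')=6 give 2 terms
  k=5: (−1)^0·2693.9933/(240)·0.3476^3·0.9376^5 = +0.341751
  k=6: (−1)^1·2693.9933/(720)·0.3476^1·0.9376^7 = -0.828720
d^4_{-3,2}(2.4315) = +0.341751 -0.828720 = -0.486969
Attach z-rotation phases: D = e^{-i(-3)(6.2141)}·(-0.486969)·e^{-i(2)(0.1369)} = -0.431701+0.225328i

Re=-0.4317 Im=0.2253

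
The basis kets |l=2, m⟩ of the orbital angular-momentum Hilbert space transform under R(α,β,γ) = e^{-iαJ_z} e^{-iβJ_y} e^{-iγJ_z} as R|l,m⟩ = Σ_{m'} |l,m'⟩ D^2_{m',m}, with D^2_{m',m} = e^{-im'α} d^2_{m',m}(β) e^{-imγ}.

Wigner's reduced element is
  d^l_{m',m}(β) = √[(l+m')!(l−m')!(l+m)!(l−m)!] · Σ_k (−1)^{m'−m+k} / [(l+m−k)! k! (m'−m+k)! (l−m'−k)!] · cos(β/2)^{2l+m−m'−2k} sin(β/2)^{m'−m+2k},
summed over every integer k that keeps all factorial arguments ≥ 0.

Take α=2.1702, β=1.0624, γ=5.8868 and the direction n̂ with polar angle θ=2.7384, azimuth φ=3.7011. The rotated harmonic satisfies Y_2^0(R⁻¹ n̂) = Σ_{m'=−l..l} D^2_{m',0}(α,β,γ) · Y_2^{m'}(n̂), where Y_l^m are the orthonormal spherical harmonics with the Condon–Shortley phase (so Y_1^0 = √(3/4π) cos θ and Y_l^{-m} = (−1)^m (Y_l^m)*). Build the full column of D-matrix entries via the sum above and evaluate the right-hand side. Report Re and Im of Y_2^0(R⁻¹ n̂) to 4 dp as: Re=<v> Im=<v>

Re=-0.1371 Im=0.0000

Need the full column D^2_{m',0} for m'=−2..2 at α=2.1702, β=1.0624, γ=5.8868.
cos(β/2)=0.862200, sin(β/2)=0.506568
d^2_{-2,0}: single k=2 term ⇒ +0.467270;  D = -0.169838-0.435311i
d^2_{-1,0}: k∈[1..2] ⇒ +0.795312 -0.274535 = +0.520777;  D = -0.293796+0.429991i
d^2_{0,0}: k∈[0..2] ⇒ +0.552626 -0.763048 +0.065849 = -0.144572;  D = -0.144572+0.000000i
d^2_{1,0}: k∈[0..1] ⇒ -0.795312 +0.274535 = -0.520777;  D = +0.293796+0.429991i
d^2_{2,0}: single k=0 term ⇒ +0.467270;  D = -0.169838+0.435311i
Y_2^{m'}(θ=2.7384,φ=3.7011) and Σ D·Y over m':
  (-0.1698-0.4353i)·(+0.0260-0.0535i)  (-0.2938+0.4300i)·(+0.2363-0.1480i)  (-0.1446+0.0000i)·(+0.4851+0.0000i)  (+0.2938+0.4300i)·(-0.2363-0.1480i)  (-0.1698+0.4353i)·(+0.0260+0.0535i)
Y_2^0(R⁻¹ n̂) = -0.137113-0.000000i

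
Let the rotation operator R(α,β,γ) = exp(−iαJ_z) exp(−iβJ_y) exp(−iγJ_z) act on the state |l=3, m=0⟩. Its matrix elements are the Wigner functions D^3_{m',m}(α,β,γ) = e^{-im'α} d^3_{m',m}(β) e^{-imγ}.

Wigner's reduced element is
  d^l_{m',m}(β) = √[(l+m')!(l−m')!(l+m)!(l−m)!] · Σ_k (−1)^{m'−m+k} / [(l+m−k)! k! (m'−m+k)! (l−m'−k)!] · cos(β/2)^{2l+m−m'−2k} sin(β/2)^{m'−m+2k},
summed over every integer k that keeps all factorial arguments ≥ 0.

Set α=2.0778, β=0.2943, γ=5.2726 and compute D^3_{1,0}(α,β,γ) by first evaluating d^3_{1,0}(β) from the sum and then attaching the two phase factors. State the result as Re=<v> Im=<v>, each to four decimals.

Split into d^3_{1,0}(β=0.2943) × two z-phases.
With c≡cos(β/2)=0.989193 and s≡sin(β/2)=0.146620, N=[24·2·6·6]^{1/2}=41.569219
The bounds max(0,m−m')=0 and min(l+m,l−m')=2 give 3 terms
  k=0: (−1)^1·41.5692/(12)·0.9892^5·0.1466^1 = -0.481047
  k=1: (−1)^2·41.5692/(4)·0.9892^3·0.1466^3 = +0.031705
  k=2: (−1)^3·41.5692/(12)·0.9892^1·0.1466^5 = -0.000232
d^3_{1,0}(0.2943) = -0.481047 +0.031705 -0.000232 = -0.449574
D = (-0.485560-0.874203i)·(-0.449574)·(+1.000000+0.000000i) = +0.218295+0.393019i

Re=0.2183 Im=0.3930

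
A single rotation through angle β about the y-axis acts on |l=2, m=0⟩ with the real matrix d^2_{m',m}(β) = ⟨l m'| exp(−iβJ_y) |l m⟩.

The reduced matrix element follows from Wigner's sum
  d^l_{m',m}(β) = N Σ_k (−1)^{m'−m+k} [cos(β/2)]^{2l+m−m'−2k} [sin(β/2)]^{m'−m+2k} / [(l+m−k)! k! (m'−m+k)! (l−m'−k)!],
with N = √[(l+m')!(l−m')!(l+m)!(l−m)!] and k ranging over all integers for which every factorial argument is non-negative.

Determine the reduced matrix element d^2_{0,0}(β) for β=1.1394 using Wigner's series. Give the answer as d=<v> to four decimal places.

d^2_{0,0}(β=1.1394) via Wigner's sum:
With c≡cos(β/2)=0.842063 and s≡sin(β/2)=0.539379, N=[2·2·2·2]^{1/2}=4.000000
k: max(0,(0)−(0))=0 … min(2+(0),2−(0))=2
  k=0: (−1)^0·4.0000/(4)·0.8421^4·0.5394^0 = +0.502780
  k=1: (−1)^1·4.0000/(1)·0.8421^2·0.5394^2 = -0.825159
  k=2: (−1)^2·4.0000/(4)·0.8421^0·0.5394^4 = +0.084640
d^2_{0,0}(1.1394) = +0.502780 -0.825159 +0.084640 = -0.237739

d=-0.2377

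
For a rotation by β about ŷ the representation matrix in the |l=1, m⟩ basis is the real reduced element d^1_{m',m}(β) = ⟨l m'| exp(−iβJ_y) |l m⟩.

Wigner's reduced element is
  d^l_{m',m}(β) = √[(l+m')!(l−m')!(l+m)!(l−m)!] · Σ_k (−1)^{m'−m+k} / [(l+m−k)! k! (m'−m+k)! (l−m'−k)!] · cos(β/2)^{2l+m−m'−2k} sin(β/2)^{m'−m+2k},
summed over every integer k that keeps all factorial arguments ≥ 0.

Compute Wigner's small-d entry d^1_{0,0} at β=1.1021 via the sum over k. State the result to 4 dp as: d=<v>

d=0.4517

d^1_{0,0}(β=1.1021) via Wigner's sum:
With c≡cos(β/2)=0.851975 and s≡sin(β/2)=0.523582, N=[1·1·1·1]^{1/2}=1.000000
The bounds max(0,m−m')=0 and min(l+m,l−m')=1 give 2 terms
  k=0: (−1)^0·1.0000/(1)·0.8520^2·0.5236^0 = +0.725862
  k=1: (−1)^1·1.0000/(1)·0.8520^0·0.5236^2 = -0.274138
d^1_{0,0}(1.1021) = +0.725862 -0.274138 = +0.451724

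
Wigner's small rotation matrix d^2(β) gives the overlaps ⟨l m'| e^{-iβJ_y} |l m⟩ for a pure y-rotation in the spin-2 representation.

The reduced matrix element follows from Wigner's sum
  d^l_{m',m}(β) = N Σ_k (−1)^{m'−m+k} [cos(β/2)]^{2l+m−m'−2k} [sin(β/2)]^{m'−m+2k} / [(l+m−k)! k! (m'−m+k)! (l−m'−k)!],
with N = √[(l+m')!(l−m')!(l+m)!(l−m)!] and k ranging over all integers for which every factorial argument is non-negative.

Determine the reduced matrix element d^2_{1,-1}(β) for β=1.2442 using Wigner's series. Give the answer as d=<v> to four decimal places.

d^2_{1,-1}(β=1.2442) via Wigner's sum:
c=cos(1.2442/2)=0.812656, s=sin(1.2442/2)=0.582743; N=√[6·1·1·6]=6.000000
k: max(0,(-1)−(1))=0 … min(2+(-1),2−(1))=1
  k=0: (−1)^2·6.0000/(2)·0.8127^2·0.5827^2 = +0.672805
  k=1: (−1)^3·6.0000/(6)·0.8127^0·0.5827^4 = -0.115321
d^2_{1,-1}(1.2442) = +0.672805 -0.115321 = +0.557484

d=0.5575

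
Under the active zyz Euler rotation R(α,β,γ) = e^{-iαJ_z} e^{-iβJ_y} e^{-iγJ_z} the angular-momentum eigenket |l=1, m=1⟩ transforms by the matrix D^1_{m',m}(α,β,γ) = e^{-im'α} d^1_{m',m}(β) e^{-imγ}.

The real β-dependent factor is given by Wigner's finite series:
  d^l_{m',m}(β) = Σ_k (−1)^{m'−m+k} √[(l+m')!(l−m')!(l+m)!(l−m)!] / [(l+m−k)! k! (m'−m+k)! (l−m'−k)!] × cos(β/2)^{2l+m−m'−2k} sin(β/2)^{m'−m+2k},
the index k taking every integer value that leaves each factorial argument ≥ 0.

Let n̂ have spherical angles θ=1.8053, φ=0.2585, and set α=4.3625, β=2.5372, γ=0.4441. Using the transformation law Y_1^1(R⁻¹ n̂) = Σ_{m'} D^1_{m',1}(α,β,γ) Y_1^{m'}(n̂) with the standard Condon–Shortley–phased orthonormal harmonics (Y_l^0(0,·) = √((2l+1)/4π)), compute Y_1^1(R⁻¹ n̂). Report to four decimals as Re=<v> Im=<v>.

Need the full column D^1_{m',1} for m'=−1..1 at α=4.3625, β=2.5372, γ=0.4441.
cos(β/2)=0.297618, sin(β/2)=0.954685
d^1_{-1,1}: single k=2 term ⇒ +0.911424;  D = -0.649987-0.638914i
d^1_{0,1}: single k=1 term ⇒ +0.401822;  D = +0.362845-0.172641i
d^1_{1,1}: single k=0 term ⇒ +0.088576;  D = +0.008333+0.088184i
Y_1^{m'}(θ=1.8053,φ=0.2585) and Σ D·Y over m':
  (-0.6500-0.6389i)·(+0.3249-0.0859i)  (+0.3628-0.1726i)·(-0.1135+0.0000i)  (+0.0083+0.0882i)·(-0.3249-0.0859i)
Y_1^1(R⁻¹ n̂) = -0.302373-0.161495i

Re=-0.3024 Im=-0.1615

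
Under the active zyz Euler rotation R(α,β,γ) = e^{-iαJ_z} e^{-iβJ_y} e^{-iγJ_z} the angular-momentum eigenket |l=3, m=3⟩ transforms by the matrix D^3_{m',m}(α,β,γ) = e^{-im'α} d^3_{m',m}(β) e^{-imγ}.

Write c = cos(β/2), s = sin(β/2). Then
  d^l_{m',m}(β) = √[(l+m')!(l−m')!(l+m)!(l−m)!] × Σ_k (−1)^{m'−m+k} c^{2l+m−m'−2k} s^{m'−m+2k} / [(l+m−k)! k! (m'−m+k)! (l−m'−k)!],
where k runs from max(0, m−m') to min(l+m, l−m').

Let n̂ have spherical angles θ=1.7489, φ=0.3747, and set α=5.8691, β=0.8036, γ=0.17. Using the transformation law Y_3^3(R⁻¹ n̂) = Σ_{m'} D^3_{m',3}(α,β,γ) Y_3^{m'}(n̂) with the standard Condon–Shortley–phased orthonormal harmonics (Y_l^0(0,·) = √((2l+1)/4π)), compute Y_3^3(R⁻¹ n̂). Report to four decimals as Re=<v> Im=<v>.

Need the full column D^3_{m',3} for m'=−3..3 at α=5.8691, β=0.8036, γ=0.17.
cos(β/2)=0.920359, sin(β/2)=0.391076
d^3_{-3,3}: single k=6 term ⇒ +0.003577;  D = -0.000646-0.003519i
d^3_{-2,3}: single k=5 term ⇒ +0.020622;  D = +0.004754-0.020067i
d^3_{-1,3}: single k=4 term ⇒ +0.076737;  D = +0.046239-0.061241i
d^3_{0,3}: single k=3 term ⇒ +0.208530;  D = +0.181993-0.101800i
d^3_{1,3}: single k=2 term ⇒ +0.425006;  D = +0.423053-0.040702i
d^3_{2,3}: single k=1 term ⇒ +0.632589;  D = +0.600839+0.197893i
d^3_{3,3}: single k=0 term ⇒ +0.607774;  D = +0.451982+0.406327i
Y_3^{m'}(θ=1.7489,φ=0.3747) and Σ D·Y over m':
  (-0.0006-0.0035i)·(+0.1718-0.3587i)  (+0.0048-0.0201i)·(-0.1284+0.1195i)  (+0.0462-0.0612i)·(-0.2495+0.0981i)  (+0.1820-0.1018i)·(+0.1880+0.0000i)  (+0.4231-0.0407i)·(+0.2495+0.0981i)  (+0.6008+0.1979i)·(-0.1284-0.1195i)  (+0.4520+0.4063i)·(-0.1718-0.3587i)
Y_3^3(R⁻¹ n̂) = +0.153253-0.294313i

Re=0.1533 Im=-0.2943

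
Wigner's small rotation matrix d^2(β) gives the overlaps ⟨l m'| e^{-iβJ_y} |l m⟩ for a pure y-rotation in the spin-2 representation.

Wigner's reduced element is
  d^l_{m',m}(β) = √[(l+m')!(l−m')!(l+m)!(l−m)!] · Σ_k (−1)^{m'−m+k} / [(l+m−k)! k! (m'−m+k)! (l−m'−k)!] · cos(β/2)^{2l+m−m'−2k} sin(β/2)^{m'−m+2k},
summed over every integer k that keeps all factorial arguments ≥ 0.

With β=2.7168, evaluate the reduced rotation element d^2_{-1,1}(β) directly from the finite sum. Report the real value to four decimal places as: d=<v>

d^2_{-1,1}(β=2.7168) via Wigner's sum:
Half-angle: c=0.210803, s=0.977529. N=√(1·6·6·1)=6.000000
k∈{2,3} keeps every argument non-negative
  k=2: (−1)^0·6.0000/(2)·0.2108^2·0.9775^2 = +0.127390
  k=3: (−1)^1·6.0000/(6)·0.2108^0·0.9775^4 = -0.913099
d^2_{-1,1}(2.7168) = +0.127390 -0.913099 = -0.785709

d=-0.7857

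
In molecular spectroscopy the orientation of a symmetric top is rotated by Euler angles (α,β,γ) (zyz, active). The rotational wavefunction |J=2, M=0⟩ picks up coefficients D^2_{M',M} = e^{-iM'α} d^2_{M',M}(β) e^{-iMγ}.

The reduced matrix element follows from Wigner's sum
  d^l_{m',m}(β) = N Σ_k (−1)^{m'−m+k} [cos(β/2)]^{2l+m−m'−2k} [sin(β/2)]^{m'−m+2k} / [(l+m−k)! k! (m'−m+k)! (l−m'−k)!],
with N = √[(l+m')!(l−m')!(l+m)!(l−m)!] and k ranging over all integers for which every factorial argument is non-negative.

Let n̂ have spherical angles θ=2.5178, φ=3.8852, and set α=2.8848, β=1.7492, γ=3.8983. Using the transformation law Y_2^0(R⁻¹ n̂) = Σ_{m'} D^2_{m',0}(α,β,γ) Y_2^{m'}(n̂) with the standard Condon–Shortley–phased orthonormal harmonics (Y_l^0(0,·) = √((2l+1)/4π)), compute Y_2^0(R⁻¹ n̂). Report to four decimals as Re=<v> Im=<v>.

Re=-0.1200 Im=0.0000

Need the full column D^2_{m',0} for m'=−2..2 at α=2.8848, β=1.7492, γ=3.8983.
cos(β/2)=0.641304, sin(β/2)=0.767287
d^2_{-2,0}: single k=2 term ⇒ +0.593088;  D = +0.516573-0.291386i
d^2_{-1,0}: k∈[1..2] ⇒ +0.495707 -0.709599 = -0.213892;  D = +0.206879-0.054324i
d^2_{0,0}: k∈[0..2] ⇒ +0.169144 -0.968508 +0.346602 = -0.452763;  D = -0.452763+0.000000i
d^2_{1,0}: k∈[0..1] ⇒ -0.495707 +0.709599 = +0.213892;  D = -0.206879-0.054324i
d^2_{2,0}: single k=0 term ⇒ +0.593088;  D = +0.516573+0.291386i
Y_2^{m'}(θ=2.5178,φ=3.8852) and Σ D·Y over m':
  (+0.5166-0.2914i)·(+0.0110-0.1313i)  (+0.2069-0.0543i)·(+0.2696-0.2479i)  (-0.4528+0.0000i)·(+0.3080+0.0000i)  (-0.2069-0.0543i)·(-0.2696-0.2479i)  (+0.5166+0.2914i)·(+0.0110+0.1313i)
Y_2^0(R⁻¹ n̂) = -0.119996-0.000000i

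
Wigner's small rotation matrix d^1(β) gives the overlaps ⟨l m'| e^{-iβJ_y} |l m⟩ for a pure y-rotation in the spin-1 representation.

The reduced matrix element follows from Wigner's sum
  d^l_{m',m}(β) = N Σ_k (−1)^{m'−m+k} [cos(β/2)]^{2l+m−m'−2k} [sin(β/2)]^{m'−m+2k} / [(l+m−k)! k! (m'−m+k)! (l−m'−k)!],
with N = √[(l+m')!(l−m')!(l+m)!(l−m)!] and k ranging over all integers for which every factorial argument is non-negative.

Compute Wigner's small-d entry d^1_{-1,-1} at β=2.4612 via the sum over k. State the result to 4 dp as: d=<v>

d^1_{-1,-1}(β=2.4612) via Wigner's sum:
Half-angle: c=0.333672, s=0.942689. N=√(1·2·1·2)=2.000000
Admissible k: 0..0 (factorial args all ≥0)
  k=0: (−1)^0·2.0000/(2)·0.3337^2·0.9427^0 = +0.111337
d^1_{-1,-1}(2.4612) = +0.111337

d=0.1113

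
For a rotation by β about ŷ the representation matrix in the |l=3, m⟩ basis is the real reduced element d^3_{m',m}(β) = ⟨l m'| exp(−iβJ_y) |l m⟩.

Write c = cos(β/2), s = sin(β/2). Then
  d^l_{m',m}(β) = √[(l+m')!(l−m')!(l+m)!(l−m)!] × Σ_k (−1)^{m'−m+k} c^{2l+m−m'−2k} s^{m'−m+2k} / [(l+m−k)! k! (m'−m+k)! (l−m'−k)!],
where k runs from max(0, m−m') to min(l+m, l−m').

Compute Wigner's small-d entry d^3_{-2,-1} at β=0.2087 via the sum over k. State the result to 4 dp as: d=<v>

d^3_{-2,-1}(β=0.2087) via Wigner's sum:
With c≡cos(β/2)=0.994560 and s≡sin(β/2)=0.104161, N=[1·120·2·24]^{1/2}=75.894664
k: max(0,(-1)−(-2))=1 … min(3+(-1),3−(-2))=2
  k=1: (−1)^0·75.8947/(24)·0.9946^5·0.1042^1 = +0.320524
  k=2: (−1)^1·75.8947/(12)·0.9946^3·0.1042^3 = -0.007031
d^3_{-2,-1}(0.2087) = +0.320524 -0.007031 = +0.313492

d=0.3135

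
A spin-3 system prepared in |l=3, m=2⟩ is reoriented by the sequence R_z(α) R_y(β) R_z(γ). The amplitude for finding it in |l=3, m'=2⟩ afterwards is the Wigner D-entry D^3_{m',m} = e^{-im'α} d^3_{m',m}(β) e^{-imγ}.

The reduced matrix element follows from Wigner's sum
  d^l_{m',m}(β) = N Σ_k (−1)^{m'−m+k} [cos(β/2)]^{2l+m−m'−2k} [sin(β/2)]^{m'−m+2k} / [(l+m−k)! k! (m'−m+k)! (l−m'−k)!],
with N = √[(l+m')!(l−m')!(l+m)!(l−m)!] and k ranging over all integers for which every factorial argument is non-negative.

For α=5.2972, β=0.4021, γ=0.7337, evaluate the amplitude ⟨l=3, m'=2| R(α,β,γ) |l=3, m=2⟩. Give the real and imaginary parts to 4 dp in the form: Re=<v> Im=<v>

Split into d^3_{2,2}(β=0.4021) × two z-phases.
c=cos(0.4021/2)=0.979857, s=sin(0.4021/2)=0.199698; N=√[120·1·120·1]=120.000000
k∈{0,1} keeps every argument non-negative
  k=0: (−1)^0·120.0000/(120)·0.9799^6·0.1997^0 = +0.885069
  k=1: (−1)^1·120.0000/(24)·0.9799^4·0.1997^2 = -0.183810
d^3_{2,2}(0.4021) = +0.885069 -0.183810 = +0.701259
Attach z-rotation phases: D = e^{-i(2)(5.2972)}·(+0.701259)·e^{-i(2)(0.7337)} = +0.613870+0.339011i

Re=0.6139 Im=0.3390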